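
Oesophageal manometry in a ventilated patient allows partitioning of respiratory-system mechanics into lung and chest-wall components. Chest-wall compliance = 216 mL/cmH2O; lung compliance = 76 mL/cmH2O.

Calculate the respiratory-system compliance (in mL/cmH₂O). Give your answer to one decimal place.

56.2

Lung and chest wall are elastances in series: 1/Crs = 1/CL + 1/Ccw.
1/Crs = 1/76 + 1/216 = 0.01779.
Crs = 56.211 mL/cmH2O.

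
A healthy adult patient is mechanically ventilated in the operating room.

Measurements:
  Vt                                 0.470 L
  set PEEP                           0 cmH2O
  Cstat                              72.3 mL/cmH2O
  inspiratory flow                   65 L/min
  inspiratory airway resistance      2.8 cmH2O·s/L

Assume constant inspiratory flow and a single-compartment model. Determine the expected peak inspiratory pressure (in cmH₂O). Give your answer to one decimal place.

Flow: 65 L/min ÷ 60 = 1.0833 L/s.
Equation of motion (constant flow): PIP = Vt/C + R·V̇ + PEEP.
PIP = 470/72.3 + 2.8×1.0833 + 0 = 6.501 + 3.033 + 0 = 9.534 cmH2O.

9.5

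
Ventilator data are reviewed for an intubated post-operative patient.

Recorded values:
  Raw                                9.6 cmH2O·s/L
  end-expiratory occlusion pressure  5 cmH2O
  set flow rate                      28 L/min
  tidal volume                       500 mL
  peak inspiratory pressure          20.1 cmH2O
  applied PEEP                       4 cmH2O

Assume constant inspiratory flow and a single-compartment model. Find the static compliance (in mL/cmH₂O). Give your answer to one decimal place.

Flow: 28 L/min ÷ 60 = 0.4667 L/s.
Total PEEP = 5 cmH2O (set 4 + intrinsic 1); this is the baseline alveolar pressure.
Equation of motion (constant flow): PIP = Vt/C + R·V̇ + PEEP.
Vt/C = PIP − R·V̇ − PEEP = 20.1 − 9.6×0.4667 − 5 = 20.1 − 4.48 − 5 = 10.62 cmH2O.
C = Vt / 10.62 = 500 / 10.62 = 47.081 mL/cmH2O.

47.1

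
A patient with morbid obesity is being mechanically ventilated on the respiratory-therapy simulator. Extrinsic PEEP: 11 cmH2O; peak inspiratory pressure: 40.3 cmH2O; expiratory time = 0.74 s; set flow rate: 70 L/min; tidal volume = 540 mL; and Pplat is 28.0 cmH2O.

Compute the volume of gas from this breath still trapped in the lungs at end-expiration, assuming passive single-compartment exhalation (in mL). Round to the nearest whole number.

59

Flow: 70 L/min ÷ 60 = 1.1667 L/s.
R = (PIP − Pplat)/V̇ = (40.3 − 28.0) / 1.1667 = 12.3/1.1667 = 10.543 cmH2O·s/L.
C = Vt/(Pplat − PEEP) = 540.0 / (28.0 − 11) = 540.0/17.0 = 31.765 mL/cmH2O.
τ = R × C = 10.543 × 0.03177 L/cmH2O = 0.335 s.
Fraction remaining = e^(−Te/τ) = e^(−0.74/0.335) = 0.1098.
Trapped volume = 540.0 × 0.1098 = 59.292 mL.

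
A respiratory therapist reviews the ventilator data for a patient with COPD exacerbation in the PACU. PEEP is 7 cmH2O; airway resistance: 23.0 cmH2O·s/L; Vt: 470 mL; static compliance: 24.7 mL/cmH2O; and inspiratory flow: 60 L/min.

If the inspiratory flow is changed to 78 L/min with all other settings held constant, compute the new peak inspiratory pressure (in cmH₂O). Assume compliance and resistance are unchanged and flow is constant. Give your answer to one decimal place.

55.9

Flow: 60 L/min ÷ 60 = 1 L/s.
New flow: 78 L/min ÷ 60 = 1.3 L/s.
PIP = Vt/C + R·V̇ + PEEP (constant-flow equation of motion).
Only the resistive term changes: ΔPIP = R × ΔV̇ = 23.0 × (1.3 − 1) = 23.0 × 0.3 = 6.9 cmH2O.
Original PIP = 470/24.7 + 23.0×1 + 7 = 49.028 cmH2O; new PIP = 49.028 + (6.9) = 55.928 cmH2O.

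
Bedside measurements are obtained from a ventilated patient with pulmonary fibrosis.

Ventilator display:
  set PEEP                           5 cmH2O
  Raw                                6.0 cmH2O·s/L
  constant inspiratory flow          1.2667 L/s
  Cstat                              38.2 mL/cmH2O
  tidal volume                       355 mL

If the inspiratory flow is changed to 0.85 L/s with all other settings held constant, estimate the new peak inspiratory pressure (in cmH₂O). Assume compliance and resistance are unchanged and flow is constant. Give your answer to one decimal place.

19.4

PIP = Vt/C + R·V̇ + PEEP (constant-flow equation of motion).
Only the resistive term changes: ΔPIP = R × ΔV̇ = 6.0 × (0.85 − 1.2667) = 6.0 × -0.4167 = -2.5 cmH2O.
Original PIP = 355/38.2 + 6.0×1.2667 + 5 = 21.893 cmH2O; new PIP = 21.893 + (-2.5) = 19.393 cmH2O.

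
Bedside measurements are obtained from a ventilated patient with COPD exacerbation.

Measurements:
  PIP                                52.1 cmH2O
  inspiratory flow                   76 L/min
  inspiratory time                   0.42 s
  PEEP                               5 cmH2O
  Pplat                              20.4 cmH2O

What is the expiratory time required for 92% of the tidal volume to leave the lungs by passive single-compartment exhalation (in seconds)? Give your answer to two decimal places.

Flow: 76 L/min ÷ 60 = 1.2667 L/s.
Vt = flow × Ti = 1.2667 L/s × 0.42 s × 1000 mL/L = 532.01 mL.
R = (PIP − Pplat)/V̇ = (52.1 − 20.4) / 1.2667 = 31.7/1.2667 = 25.026 cmH2O·s/L.
C = Vt/(Pplat − PEEP) = 532.01 / (20.4 − 5) = 532.01/15.4 = 34.546 mL/cmH2O.
τ = R × C = 25.026 × 0.03455 L/cmH2O = 0.8646 s.
t = −τ·ln(1 − 0.92) = −0.8646·ln(0.08) = 2.184 s.

2.18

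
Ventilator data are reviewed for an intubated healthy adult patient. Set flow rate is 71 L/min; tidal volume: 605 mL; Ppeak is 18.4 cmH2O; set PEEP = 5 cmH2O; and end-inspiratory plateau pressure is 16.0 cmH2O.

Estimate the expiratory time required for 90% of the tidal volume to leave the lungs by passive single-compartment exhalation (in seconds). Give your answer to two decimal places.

0.26

Flow: 71 L/min ÷ 60 = 1.1833 L/s.
R = (PIP − Pplat)/V̇ = (18.4 − 16.0) / 1.1833 = 2.4/1.1833 = 2.028 cmH2O·s/L.
C = Vt/(Pplat − PEEP) = 605.0 / (16.0 − 5) = 605.0/11.0 = 55.0 mL/cmH2O.
τ = R × C = 2.028 × 0.055 L/cmH2O = 0.1115 s.
t = −τ·ln(1 − 0.90) = −0.1115·ln(0.1) = 0.2567 s.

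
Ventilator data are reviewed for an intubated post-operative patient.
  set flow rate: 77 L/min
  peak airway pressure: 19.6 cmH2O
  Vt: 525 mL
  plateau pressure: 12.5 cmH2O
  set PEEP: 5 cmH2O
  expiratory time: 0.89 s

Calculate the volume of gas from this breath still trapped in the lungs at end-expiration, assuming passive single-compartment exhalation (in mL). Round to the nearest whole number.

Flow: 77 L/min ÷ 60 = 1.2833 L/s.
R = (PIP − Pplat)/V̇ = (19.6 − 12.5) / 1.2833 = 7.1/1.2833 = 5.533 cmH2O·s/L.
C = Vt/(Pplat − PEEP) = 525.0 / (12.5 − 5) = 525.0/7.5 = 70.0 mL/cmH2O.
τ = R × C = 5.533 × 0.07 L/cmH2O = 0.3873 s.
Fraction remaining = e^(−Te/τ) = e^(−0.89/0.3873) = 0.1005.
Trapped volume = 525.0 × 0.1005 = 52.763 mL.

53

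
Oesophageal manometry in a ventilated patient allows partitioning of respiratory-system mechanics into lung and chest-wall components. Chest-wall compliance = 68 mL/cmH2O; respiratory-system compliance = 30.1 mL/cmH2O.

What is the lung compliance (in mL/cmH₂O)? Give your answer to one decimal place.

54.0

1/CL = 1/Crs − 1/Ccw.
1/CL = 1/30.1 − 1/68 = 0.01852.
CL = 53.996 mL/cmH2O.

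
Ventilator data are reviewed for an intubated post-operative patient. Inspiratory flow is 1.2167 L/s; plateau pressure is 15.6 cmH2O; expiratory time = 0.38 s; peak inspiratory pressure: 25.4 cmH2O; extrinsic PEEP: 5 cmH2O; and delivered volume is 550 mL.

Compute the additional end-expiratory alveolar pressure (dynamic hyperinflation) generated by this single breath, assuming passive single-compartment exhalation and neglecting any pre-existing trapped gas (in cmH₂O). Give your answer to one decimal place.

4.3

R = (PIP − Pplat)/V̇ = (25.4 − 15.6) / 1.2167 = 9.8/1.2167 = 8.055 cmH2O·s/L.
C = Vt/(Pplat − PEEP) = 550.0 / (15.6 − 5) = 550.0/10.6 = 51.887 mL/cmH2O.
τ = R × C = 8.055 × 0.05189 L/cmH2O = 0.418 s.
Fraction remaining = e^(−Te/τ) = e^(−0.38/0.418) = 0.4029; trapped volume = 550.0 × 0.4029 = 221.6 mL.
Additional alveolar pressure from trapping ≈ V_trapped / C = 221.6 / 51.887 = 4.271 cmH2O.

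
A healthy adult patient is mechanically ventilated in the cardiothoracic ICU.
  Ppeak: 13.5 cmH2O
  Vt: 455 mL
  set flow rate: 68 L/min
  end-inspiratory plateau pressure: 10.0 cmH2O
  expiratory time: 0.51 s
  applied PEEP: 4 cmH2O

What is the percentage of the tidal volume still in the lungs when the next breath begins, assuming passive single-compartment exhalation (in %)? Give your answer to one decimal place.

Flow: 68 L/min ÷ 60 = 1.1333 L/s.
R = (PIP − Pplat)/V̇ = (13.5 − 10.0) / 1.1333 = 3.5/1.1333 = 3.088 cmH2O·s/L.
C = Vt/(Pplat − PEEP) = 455.0 / (10.0 − 4) = 455.0/6.0 = 75.833 mL/cmH2O.
τ = R × C = 3.088 × 0.07583 L/cmH2O = 0.2342 s.
Fraction remaining at end-expiration = e^(−Te/τ) = e^(−0.51/0.2342) = 0.1133 → 11.33%.

11.3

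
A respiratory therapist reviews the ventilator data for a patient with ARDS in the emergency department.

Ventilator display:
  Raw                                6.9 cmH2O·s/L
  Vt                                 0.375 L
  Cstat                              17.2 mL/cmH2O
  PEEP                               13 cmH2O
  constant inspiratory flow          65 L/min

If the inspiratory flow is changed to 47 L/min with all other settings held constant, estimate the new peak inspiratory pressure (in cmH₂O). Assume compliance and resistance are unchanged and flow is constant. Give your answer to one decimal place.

40.2

Flow: 65 L/min ÷ 60 = 1.0833 L/s.
New flow: 47 L/min ÷ 60 = 0.7833 L/s.
PIP = Vt/C + R·V̇ + PEEP (constant-flow equation of motion).
Only the resistive term changes: ΔPIP = R × ΔV̇ = 6.9 × (0.7833 − 1.0833) = 6.9 × -0.3 = -2.07 cmH2O.
Original PIP = 375/17.2 + 6.9×1.0833 + 13 = 42.277 cmH2O; new PIP = 42.277 + (-2.07) = 40.207 cmH2O.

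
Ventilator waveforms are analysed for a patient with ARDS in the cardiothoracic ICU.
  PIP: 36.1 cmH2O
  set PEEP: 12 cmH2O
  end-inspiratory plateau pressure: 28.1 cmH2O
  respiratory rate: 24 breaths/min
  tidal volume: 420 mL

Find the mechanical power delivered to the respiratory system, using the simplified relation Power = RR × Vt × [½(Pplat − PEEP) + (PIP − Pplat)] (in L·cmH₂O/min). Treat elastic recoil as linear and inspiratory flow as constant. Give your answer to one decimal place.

Per-breath work = Vt × [½(Pplat−PEEP) + (PIP−Pplat)] = 0.420 × [0.5×16.1 + 8.0] = 0.420 × 16.05 = 6.741 L·cmH2O.
Power = 24 × 6.741 = 161.78 L·cmH2O/min.

161.8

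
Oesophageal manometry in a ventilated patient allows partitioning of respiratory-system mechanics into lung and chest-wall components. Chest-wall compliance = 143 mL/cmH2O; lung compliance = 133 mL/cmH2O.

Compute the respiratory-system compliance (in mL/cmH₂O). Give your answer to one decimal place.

Lung and chest wall are elastances in series: 1/Crs = 1/CL + 1/Ccw.
1/Crs = 1/133 + 1/143 = 0.01451.
Crs = 68.918 mL/cmH2O.

68.9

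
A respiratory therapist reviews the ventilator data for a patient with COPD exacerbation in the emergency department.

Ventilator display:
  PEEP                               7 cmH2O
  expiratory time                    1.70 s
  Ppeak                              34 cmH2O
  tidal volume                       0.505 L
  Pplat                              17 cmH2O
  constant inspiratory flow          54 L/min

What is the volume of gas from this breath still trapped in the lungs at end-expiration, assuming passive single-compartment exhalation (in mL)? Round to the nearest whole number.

Flow: 54 L/min ÷ 60 = 0.9 L/s.
R = (PIP − Pplat)/V̇ = (34 − 17) / 0.9 = 17.0/0.9 = 18.889 cmH2O·s/L.
C = Vt/(Pplat − PEEP) = 505.0 / (17 − 7) = 505.0/10.0 = 50.5 mL/cmH2O.
τ = R × C = 18.889 × 0.0505 L/cmH2O = 0.9539 s.
Fraction remaining = e^(−Te/τ) = e^(−1.70/0.9539) = 0.1683.
Trapped volume = 505.0 × 0.1683 = 84.992 mL.

85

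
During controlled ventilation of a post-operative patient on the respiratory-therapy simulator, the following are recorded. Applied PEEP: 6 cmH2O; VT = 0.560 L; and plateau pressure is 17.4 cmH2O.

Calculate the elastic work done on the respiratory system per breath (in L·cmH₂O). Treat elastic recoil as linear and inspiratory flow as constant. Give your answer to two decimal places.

Elastic work ≈ ½ × (Pplat − PEEP) × Vt = 0.5 × (17.4 − 6) × 0.560 L = 0.5 × 11.4 × 0.560 = 3.192 L·cmH2O.

3.19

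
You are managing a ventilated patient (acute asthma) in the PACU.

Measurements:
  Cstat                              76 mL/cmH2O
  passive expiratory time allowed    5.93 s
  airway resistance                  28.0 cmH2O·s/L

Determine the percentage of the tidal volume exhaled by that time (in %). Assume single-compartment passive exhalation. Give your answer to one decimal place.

τ = R × C = 28.0 × 76 mL/cmH2O = 28.0 × 0.076 L/cmH2O = 2.128 s.
Passive exhalation: V(t)/V₀ = e^(−t/τ) = e^(−5.93/2.128) = 0.06163.
Fraction exhaled = 1 − 0.06163 = 0.9384 → 93.84%.

93.8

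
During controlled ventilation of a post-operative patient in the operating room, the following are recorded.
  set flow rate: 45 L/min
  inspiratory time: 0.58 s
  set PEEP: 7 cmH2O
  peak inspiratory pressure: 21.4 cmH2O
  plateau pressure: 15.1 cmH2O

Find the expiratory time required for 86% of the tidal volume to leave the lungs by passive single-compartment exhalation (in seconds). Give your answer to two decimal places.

Flow: 45 L/min ÷ 60 = 0.75 L/s.
Vt = flow × Ti = 0.75 L/s × 0.58 s × 1000 mL/L = 435.0 mL.
R = (PIP − Pplat)/V̇ = (21.4 − 15.1) / 0.75 = 6.3/0.75 = 8.4 cmH2O·s/L.
C = Vt/(Pplat − PEEP) = 435.0 / (15.1 − 7) = 435.0/8.1 = 53.704 mL/cmH2O.
τ = R × C = 8.4 × 0.0537 L/cmH2O = 0.4511 s.
t = −τ·ln(1 − 0.86) = −0.4511·ln(0.14) = 0.8869 s.

0.89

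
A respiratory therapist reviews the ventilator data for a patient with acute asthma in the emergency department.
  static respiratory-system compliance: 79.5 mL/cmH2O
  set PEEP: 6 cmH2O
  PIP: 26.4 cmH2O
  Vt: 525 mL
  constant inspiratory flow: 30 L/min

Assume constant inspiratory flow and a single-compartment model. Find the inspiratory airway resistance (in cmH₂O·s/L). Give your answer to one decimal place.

27.6

Flow: 30 L/min ÷ 60 = 0.5 L/s.
Equation of motion (constant flow): PIP = Vt/C + R·V̇ + PEEP.
R·V̇ = PIP − Vt/C − PEEP = 26.4 − 525/79.5 − 6 = 26.4 − 6.604 − 6 = 13.796 cmH2O.
R = 13.796 / 0.5 = 27.592 cmH2O·s/L.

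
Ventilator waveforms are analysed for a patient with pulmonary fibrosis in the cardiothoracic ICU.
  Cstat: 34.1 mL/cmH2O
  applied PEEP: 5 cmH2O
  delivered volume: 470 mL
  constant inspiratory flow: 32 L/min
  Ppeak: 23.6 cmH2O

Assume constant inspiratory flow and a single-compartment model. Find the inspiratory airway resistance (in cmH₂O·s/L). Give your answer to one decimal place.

9.0

Flow: 32 L/min ÷ 60 = 0.5333 L/s.
Equation of motion (constant flow): PIP = Vt/C + R·V̇ + PEEP.
R·V̇ = PIP − Vt/C − PEEP = 23.6 − 470/34.1 − 5 = 23.6 − 13.783 − 5 = 4.817 cmH2O.
R = 4.817 / 0.5333 = 9.032 cmH2O·s/L.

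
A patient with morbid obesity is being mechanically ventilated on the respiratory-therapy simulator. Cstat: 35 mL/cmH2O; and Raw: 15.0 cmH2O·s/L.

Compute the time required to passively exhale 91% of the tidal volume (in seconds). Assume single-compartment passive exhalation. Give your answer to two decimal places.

τ = R × C = 15.0 × 35 mL/cmH2O = 15.0 × 0.035 L/cmH2O = 0.525 s.
Exhaled fraction f = 1 − e^(−t/τ) → t = −τ·ln(1 − f) = −0.525·ln(0.09) = 1.264 s.

1.26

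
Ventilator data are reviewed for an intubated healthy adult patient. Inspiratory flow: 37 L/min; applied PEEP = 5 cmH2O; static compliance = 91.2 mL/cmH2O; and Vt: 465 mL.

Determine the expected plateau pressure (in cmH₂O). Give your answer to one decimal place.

Pplat = PEEP + Vt / Cstat = 5 + 465 / 91.2 = 5 + 5.099 = 10.099 cmH2O.

10.1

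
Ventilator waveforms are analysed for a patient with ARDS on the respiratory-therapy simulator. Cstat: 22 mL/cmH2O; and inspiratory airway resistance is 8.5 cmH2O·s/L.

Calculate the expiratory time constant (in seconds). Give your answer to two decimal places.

τ = R × C = 8.5 × 22 mL/cmH2O = 8.5 × 0.022 L/cmH2O = 0.187 s.

0.19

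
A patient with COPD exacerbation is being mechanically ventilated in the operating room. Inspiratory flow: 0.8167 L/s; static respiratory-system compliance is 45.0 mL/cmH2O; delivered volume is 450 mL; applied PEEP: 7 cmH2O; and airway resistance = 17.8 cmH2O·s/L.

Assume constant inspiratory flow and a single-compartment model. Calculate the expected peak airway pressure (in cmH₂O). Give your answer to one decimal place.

Equation of motion (constant flow): PIP = Vt/C + R·V̇ + PEEP.
PIP = 450/45.0 + 17.8×0.8167 + 7 = 10.0 + 14.537 + 7 = 31.537 cmH2O.

31.5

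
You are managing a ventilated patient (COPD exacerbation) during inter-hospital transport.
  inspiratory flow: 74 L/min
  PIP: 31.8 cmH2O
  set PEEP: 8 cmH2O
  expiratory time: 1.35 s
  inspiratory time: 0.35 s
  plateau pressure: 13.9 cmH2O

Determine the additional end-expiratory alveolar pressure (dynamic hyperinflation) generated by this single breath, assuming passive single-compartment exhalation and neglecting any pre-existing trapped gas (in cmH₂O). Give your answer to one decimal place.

1.7

Flow: 74 L/min ÷ 60 = 1.2333 L/s.
Vt = flow × Ti = 1.2333 L/s × 0.35 s × 1000 mL/L = 431.66 mL.
R = (PIP − Pplat)/V̇ = (31.8 − 13.9) / 1.2333 = 17.9/1.2333 = 14.514 cmH2O·s/L.
C = Vt/(Pplat − PEEP) = 431.66 / (13.9 − 8) = 431.66/5.9 = 73.163 mL/cmH2O.
τ = R × C = 14.514 × 0.07316 L/cmH2O = 1.062 s.
Fraction remaining = e^(−Te/τ) = e^(−1.35/1.062) = 0.2805; trapped volume = 431.66 × 0.2805 = 121.08 mL.
Additional alveolar pressure from trapping ≈ V_trapped / C = 121.08 / 73.163 = 1.655 cmH2O.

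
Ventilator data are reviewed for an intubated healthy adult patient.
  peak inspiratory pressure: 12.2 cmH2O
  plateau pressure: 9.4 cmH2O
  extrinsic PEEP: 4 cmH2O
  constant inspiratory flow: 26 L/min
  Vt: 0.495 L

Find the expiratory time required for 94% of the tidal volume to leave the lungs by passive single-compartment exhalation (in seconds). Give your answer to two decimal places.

Flow: 26 L/min ÷ 60 = 0.4333 L/s.
R = (PIP − Pplat)/V̇ = (12.2 − 9.4) / 0.4333 = 2.8/0.4333 = 6.462 cmH2O·s/L.
C = Vt/(Pplat − PEEP) = 495.0 / (9.4 − 4) = 495.0/5.4 = 91.667 mL/cmH2O.
τ = R × C = 6.462 × 0.09167 L/cmH2O = 0.5924 s.
t = −τ·ln(1 − 0.94) = −0.5924·ln(0.06) = 1.667 s.

1.67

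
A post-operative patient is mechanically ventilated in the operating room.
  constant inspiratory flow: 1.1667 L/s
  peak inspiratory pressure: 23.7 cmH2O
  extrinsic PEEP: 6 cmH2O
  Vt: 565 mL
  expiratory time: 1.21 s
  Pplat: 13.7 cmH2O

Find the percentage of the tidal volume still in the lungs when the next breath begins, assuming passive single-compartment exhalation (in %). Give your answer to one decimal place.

14.6

R = (PIP − Pplat)/V̇ = (23.7 − 13.7) / 1.1667 = 10.0/1.1667 = 8.571 cmH2O·s/L.
C = Vt/(Pplat − PEEP) = 565.0 / (13.7 − 6) = 565.0/7.7 = 73.377 mL/cmH2O.
τ = R × C = 8.571 × 0.07338 L/cmH2O = 0.6289 s.
Fraction remaining at end-expiration = e^(−Te/τ) = e^(−1.21/0.6289) = 0.146 → 14.6%.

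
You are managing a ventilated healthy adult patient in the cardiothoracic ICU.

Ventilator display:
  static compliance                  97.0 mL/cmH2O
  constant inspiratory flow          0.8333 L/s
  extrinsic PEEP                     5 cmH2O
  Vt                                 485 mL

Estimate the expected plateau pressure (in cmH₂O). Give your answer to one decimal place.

Pplat = PEEP + Vt / Cstat = 5 + 485 / 97.0 = 5 + 5.0 = 10.0 cmH2O.

10.0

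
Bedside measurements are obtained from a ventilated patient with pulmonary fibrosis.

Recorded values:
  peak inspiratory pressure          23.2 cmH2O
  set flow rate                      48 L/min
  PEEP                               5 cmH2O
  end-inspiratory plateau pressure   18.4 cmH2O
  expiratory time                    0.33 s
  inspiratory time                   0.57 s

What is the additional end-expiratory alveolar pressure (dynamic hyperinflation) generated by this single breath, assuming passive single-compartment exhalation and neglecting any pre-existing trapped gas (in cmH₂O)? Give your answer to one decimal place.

2.7

Flow: 48 L/min ÷ 60 = 0.8 L/s.
Vt = flow × Ti = 0.8 L/s × 0.57 s × 1000 mL/L = 456.0 mL.
R = (PIP − Pplat)/V̇ = (23.2 − 18.4) / 0.8 = 4.8/0.8 = 6.0 cmH2O·s/L.
C = Vt/(Pplat − PEEP) = 456.0 / (18.4 − 5) = 456.0/13.4 = 34.03 mL/cmH2O.
τ = R × C = 6.0 × 0.03403 L/cmH2O = 0.2042 s.
Fraction remaining = e^(−Te/τ) = e^(−0.33/0.2042) = 0.1987; trapped volume = 456.0 × 0.1987 = 90.607 mL.
Additional alveolar pressure from trapping ≈ V_trapped / C = 90.607 / 34.03 = 2.663 cmH2O.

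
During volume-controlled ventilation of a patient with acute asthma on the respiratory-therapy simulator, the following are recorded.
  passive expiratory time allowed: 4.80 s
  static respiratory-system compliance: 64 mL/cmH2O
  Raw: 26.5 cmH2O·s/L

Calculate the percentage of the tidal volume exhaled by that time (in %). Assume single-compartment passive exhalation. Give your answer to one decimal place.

τ = R × C = 26.5 × 64 mL/cmH2O = 26.5 × 0.064 L/cmH2O = 1.696 s.
Passive exhalation: V(t)/V₀ = e^(−t/τ) = e^(−4.80/1.696) = 0.059.
Fraction exhaled = 1 − 0.059 = 0.941 → 94.1%.

94.1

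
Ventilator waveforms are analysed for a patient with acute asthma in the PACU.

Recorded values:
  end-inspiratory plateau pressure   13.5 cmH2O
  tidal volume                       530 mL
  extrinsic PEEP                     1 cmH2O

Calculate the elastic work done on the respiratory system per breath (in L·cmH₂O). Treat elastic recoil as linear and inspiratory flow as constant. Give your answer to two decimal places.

3.31

Elastic work ≈ ½ × (Pplat − PEEP) × Vt = 0.5 × (13.5 − 1) × 0.530 L = 0.5 × 12.5 × 0.530 = 3.313 L·cmH2O.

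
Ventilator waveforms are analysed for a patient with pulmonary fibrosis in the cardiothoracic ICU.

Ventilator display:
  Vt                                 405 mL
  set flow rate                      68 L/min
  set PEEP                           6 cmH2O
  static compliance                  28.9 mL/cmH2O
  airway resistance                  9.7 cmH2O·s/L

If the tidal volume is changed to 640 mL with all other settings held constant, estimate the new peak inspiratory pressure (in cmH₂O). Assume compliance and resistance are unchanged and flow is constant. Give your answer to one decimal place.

Flow: 68 L/min ÷ 60 = 1.1333 L/s.
PIP = Vt/C + R·V̇ + PEEP (constant-flow equation of motion).
Only the elastic term changes: ΔPIP = ΔVt / C = (640 − 405) / 28.9 = 8.131 cmH2O.
Original PIP = 405/28.9 + 9.7×1.1333 + 6 = 31.007 cmH2O; new PIP = 31.007 + (8.131) = 39.138 cmH2O.

39.1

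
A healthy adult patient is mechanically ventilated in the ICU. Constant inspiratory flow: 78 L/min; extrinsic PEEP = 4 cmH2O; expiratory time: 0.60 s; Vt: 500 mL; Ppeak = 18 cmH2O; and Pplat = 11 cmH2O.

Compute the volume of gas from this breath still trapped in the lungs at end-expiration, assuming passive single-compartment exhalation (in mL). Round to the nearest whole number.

Flow: 78 L/min ÷ 60 = 1.3 L/s.
R = (PIP − Pplat)/V̇ = (18 − 11) / 1.3 = 7.0/1.3 = 5.385 cmH2O·s/L.
C = Vt/(Pplat − PEEP) = 500.0 / (11 − 4) = 500.0/7.0 = 71.429 mL/cmH2O.
τ = R × C = 5.385 × 0.07143 L/cmH2O = 0.3847 s.
Fraction remaining = e^(−Te/τ) = e^(−0.60/0.3847) = 0.2102.
Trapped volume = 500.0 × 0.2102 = 105.1 mL.

105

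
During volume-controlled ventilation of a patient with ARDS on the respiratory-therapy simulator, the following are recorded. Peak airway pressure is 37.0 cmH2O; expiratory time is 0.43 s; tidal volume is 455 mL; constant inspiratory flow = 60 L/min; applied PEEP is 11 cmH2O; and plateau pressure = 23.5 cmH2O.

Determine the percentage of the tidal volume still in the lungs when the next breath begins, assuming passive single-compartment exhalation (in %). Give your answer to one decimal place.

41.7

Flow: 60 L/min ÷ 60 = 1 L/s.
R = (PIP − Pplat)/V̇ = (37.0 − 23.5) / 1 = 13.5/1 = 13.5 cmH2O·s/L.
C = Vt/(Pplat − PEEP) = 455.0 / (23.5 − 11) = 455.0/12.5 = 36.4 mL/cmH2O.
τ = R × C = 13.5 × 0.0364 L/cmH2O = 0.4914 s.
Fraction remaining at end-expiration = e^(−Te/τ) = e^(−0.43/0.4914) = 0.4168 → 41.68%.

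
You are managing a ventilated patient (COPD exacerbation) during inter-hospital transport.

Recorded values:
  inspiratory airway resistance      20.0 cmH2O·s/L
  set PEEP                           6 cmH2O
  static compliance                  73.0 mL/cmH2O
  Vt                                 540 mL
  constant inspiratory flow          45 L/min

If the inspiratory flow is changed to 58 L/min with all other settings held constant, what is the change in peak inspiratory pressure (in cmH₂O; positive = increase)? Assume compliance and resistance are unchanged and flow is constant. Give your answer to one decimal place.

Flow: 45 L/min ÷ 60 = 0.75 L/s.
New flow: 58 L/min ÷ 60 = 0.9667 L/s.
PIP = Vt/C + R·V̇ + PEEP (constant-flow equation of motion).
Only the resistive term changes: ΔPIP = R × ΔV̇ = 20.0 × (0.9667 − 0.75) = 20.0 × 0.2167 = 4.334 cmH2O.

4.3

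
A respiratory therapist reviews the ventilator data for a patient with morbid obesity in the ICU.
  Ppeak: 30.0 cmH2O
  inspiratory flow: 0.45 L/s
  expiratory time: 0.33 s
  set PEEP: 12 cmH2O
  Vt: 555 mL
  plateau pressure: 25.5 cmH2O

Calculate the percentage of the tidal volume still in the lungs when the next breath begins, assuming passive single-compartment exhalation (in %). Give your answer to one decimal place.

44.8

R = (PIP − Pplat)/V̇ = (30.0 − 25.5) / 0.45 = 4.5/0.45 = 10.0 cmH2O·s/L.
C = Vt/(Pplat − PEEP) = 555.0 / (25.5 − 12) = 555.0/13.5 = 41.111 mL/cmH2O.
τ = R × C = 10.0 × 0.04111 L/cmH2O = 0.4111 s.
Fraction remaining at end-expiration = e^(−Te/τ) = e^(−0.33/0.4111) = 0.4481 → 44.81%.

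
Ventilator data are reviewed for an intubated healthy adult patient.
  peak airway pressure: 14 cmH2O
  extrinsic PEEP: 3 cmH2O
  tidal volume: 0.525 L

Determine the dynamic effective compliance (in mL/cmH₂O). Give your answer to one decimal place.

Dynamic compliance = Vt / (PIP − PEEP) = 525 / (14 − 3) = 525 / 11.0 = 47.727 mL/cmH2O.

47.7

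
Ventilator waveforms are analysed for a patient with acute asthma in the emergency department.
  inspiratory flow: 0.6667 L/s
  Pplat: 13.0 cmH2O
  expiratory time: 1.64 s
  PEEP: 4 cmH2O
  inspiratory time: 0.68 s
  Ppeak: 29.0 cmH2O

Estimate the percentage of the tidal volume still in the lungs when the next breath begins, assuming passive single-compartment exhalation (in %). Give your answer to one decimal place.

Vt = flow × Ti = 0.6667 L/s × 0.68 s × 1000 mL/L = 453.36 mL.
R = (PIP − Pplat)/V̇ = (29.0 − 13.0) / 0.6667 = 16.0/0.6667 = 23.999 cmH2O·s/L.
C = Vt/(Pplat − PEEP) = 453.36 / (13.0 − 4) = 453.36/9.0 = 50.373 mL/cmH2O.
τ = R × C = 23.999 × 0.05037 L/cmH2O = 1.209 s.
Fraction remaining at end-expiration = e^(−Te/τ) = e^(−1.64/1.209) = 0.2576 → 25.76%.

25.8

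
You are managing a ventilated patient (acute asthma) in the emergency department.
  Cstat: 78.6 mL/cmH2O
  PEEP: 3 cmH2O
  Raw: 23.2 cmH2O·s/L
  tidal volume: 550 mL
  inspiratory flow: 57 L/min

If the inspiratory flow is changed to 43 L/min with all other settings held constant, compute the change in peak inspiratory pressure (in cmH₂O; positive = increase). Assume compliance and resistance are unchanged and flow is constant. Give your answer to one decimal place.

-5.4

Flow: 57 L/min ÷ 60 = 0.95 L/s.
New flow: 43 L/min ÷ 60 = 0.7167 L/s.
PIP = Vt/C + R·V̇ + PEEP (constant-flow equation of motion).
Only the resistive term changes: ΔPIP = R × ΔV̇ = 23.2 × (0.7167 − 0.95) = 23.2 × -0.2333 = -5.413 cmH2O.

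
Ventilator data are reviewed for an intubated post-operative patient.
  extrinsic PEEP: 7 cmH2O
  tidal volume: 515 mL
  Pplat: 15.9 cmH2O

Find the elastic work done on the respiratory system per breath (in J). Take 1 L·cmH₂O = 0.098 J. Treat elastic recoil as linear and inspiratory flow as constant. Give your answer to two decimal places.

Elastic work ≈ ½ × (Pplat − PEEP) × Vt = 0.5 × (15.9 − 7) × 0.515 L = 0.5 × 8.9 × 0.515 = 2.292 L·cmH2O.
× 0.098 J/(L·cmH2O) → 0.2246 J.

0.22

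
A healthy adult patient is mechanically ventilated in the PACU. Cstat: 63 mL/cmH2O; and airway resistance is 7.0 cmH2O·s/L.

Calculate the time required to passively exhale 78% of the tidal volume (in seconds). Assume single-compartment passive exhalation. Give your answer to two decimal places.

0.67

τ = R × C = 7.0 × 63 mL/cmH2O = 7.0 × 0.063 L/cmH2O = 0.441 s.
Exhaled fraction f = 1 − e^(−t/τ) → t = −τ·ln(1 − f) = −0.441·ln(0.22) = 0.6677 s.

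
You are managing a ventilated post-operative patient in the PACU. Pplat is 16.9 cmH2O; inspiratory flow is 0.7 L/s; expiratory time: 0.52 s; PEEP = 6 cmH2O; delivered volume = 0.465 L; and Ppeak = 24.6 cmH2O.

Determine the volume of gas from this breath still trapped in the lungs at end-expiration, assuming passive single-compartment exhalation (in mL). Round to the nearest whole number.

154

R = (PIP − Pplat)/V̇ = (24.6 − 16.9) / 0.7 = 7.7/0.7 = 11.0 cmH2O·s/L.
C = Vt/(Pplat − PEEP) = 465.0 / (16.9 − 6) = 465.0/10.9 = 42.661 mL/cmH2O.
τ = R × C = 11.0 × 0.04266 L/cmH2O = 0.4693 s.
Fraction remaining = e^(−Te/τ) = e^(−0.52/0.4693) = 0.3302.
Trapped volume = 465.0 × 0.3302 = 153.54 mL.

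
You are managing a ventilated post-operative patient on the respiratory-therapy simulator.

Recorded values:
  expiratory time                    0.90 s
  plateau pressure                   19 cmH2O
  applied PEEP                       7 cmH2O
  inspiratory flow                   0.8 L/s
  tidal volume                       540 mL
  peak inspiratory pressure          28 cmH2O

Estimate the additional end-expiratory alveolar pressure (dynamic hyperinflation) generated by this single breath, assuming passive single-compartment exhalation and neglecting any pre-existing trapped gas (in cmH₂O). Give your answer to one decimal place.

R = (PIP − Pplat)/V̇ = (28 − 19) / 0.8 = 9.0/0.8 = 11.25 cmH2O·s/L.
C = Vt/(Pplat − PEEP) = 540.0 / (19 − 7) = 540.0/12.0 = 45.0 mL/cmH2O.
τ = R × C = 11.25 × 0.045 L/cmH2O = 0.5063 s.
Fraction remaining = e^(−Te/τ) = e^(−0.90/0.5063) = 0.169; trapped volume = 540.0 × 0.169 = 91.26 mL.
Additional alveolar pressure from trapping ≈ V_trapped / C = 91.26 / 45.0 = 2.028 cmH2O.

2.0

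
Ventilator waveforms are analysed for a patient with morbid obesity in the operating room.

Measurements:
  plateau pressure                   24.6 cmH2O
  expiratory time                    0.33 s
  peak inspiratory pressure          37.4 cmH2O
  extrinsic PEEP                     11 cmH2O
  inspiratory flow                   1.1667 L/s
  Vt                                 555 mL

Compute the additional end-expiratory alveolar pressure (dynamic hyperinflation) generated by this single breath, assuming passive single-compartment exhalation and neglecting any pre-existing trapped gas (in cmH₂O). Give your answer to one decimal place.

6.5

R = (PIP − Pplat)/V̇ = (37.4 − 24.6) / 1.1667 = 12.8/1.1667 = 10.971 cmH2O·s/L.
C = Vt/(Pplat − PEEP) = 555.0 / (24.6 − 11) = 555.0/13.6 = 40.809 mL/cmH2O.
τ = R × C = 10.971 × 0.04081 L/cmH2O = 0.4477 s.
Fraction remaining = e^(−Te/τ) = e^(−0.33/0.4477) = 0.4785; trapped volume = 555.0 × 0.4785 = 265.57 mL.
Additional alveolar pressure from trapping ≈ V_trapped / C = 265.57 / 40.809 = 6.508 cmH2O.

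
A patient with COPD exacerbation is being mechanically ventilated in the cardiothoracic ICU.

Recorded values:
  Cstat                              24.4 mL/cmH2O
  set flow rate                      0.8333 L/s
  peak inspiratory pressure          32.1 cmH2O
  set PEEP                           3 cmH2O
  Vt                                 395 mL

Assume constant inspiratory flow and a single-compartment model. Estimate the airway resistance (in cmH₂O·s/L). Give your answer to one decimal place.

Equation of motion (constant flow): PIP = Vt/C + R·V̇ + PEEP.
R·V̇ = PIP − Vt/C − PEEP = 32.1 − 395/24.4 − 3 = 32.1 − 16.189 − 3 = 12.911 cmH2O.
R = 12.911 / 0.8333 = 15.494 cmH2O·s/L.

15.5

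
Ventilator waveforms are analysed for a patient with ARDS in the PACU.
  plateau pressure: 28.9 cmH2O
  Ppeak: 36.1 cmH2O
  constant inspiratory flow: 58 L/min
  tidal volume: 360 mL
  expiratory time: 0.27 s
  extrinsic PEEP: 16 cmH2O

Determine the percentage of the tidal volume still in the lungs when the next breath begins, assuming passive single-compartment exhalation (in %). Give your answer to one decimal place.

Flow: 58 L/min ÷ 60 = 0.9667 L/s.
R = (PIP − Pplat)/V̇ = (36.1 − 28.9) / 0.9667 = 7.2/0.9667 = 7.448 cmH2O·s/L.
C = Vt/(Pplat − PEEP) = 360.0 / (28.9 − 16) = 360.0/12.9 = 27.907 mL/cmH2O.
τ = R × C = 7.448 × 0.02791 L/cmH2O = 0.2079 s.
Fraction remaining at end-expiration = e^(−Te/τ) = e^(−0.27/0.2079) = 0.2729 → 27.29%.

27.3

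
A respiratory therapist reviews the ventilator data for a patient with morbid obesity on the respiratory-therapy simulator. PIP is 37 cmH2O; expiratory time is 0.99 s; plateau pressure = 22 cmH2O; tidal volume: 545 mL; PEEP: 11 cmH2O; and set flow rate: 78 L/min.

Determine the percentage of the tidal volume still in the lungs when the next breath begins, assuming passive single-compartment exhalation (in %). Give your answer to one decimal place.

Flow: 78 L/min ÷ 60 = 1.3 L/s.
R = (PIP − Pplat)/V̇ = (37 − 22) / 1.3 = 15.0/1.3 = 11.538 cmH2O·s/L.
C = Vt/(Pplat − PEEP) = 545.0 / (22 − 11) = 545.0/11.0 = 49.545 mL/cmH2O.
τ = R × C = 11.538 × 0.04955 L/cmH2O = 0.5717 s.
Fraction remaining at end-expiration = e^(−Te/τ) = e^(−0.99/0.5717) = 0.177 → 17.7%.

17.7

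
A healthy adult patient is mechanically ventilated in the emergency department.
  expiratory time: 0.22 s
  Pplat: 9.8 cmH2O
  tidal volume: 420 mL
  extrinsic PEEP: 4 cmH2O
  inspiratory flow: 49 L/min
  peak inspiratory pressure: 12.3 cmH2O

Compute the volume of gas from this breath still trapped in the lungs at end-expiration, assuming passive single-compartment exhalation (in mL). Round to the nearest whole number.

156

Flow: 49 L/min ÷ 60 = 0.8167 L/s.
R = (PIP − Pplat)/V̇ = (12.3 − 9.8) / 0.8167 = 2.5/0.8167 = 3.061 cmH2O·s/L.
C = Vt/(Pplat − PEEP) = 420.0 / (9.8 − 4) = 420.0/5.8 = 72.414 mL/cmH2O.
τ = R × C = 3.061 × 0.07241 L/cmH2O = 0.2216 s.
Fraction remaining = e^(−Te/τ) = e^(−0.22/0.2216) = 0.3705.
Trapped volume = 420.0 × 0.3705 = 155.61 mL.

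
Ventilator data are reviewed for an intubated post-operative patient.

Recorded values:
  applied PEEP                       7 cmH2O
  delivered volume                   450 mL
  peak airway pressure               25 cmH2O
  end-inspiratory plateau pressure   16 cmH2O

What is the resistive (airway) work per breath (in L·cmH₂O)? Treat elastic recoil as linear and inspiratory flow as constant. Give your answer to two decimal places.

4.05

With constant inspiratory flow the resistive pressure is constant at PIP − Pplat = 25 − 16 = 9.0 cmH2O, so resistive work = 9.0 × 0.450 = 4.05 L·cmH2O.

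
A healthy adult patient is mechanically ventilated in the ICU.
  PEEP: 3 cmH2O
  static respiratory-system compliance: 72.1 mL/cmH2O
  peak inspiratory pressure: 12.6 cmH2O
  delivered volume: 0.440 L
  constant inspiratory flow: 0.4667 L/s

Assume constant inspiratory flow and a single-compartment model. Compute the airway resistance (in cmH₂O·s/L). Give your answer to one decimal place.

Equation of motion (constant flow): PIP = Vt/C + R·V̇ + PEEP.
R·V̇ = PIP − Vt/C − PEEP = 12.6 − 440/72.1 − 3 = 12.6 − 6.103 − 3 = 3.497 cmH2O.
R = 3.497 / 0.4667 = 7.493 cmH2O·s/L.

7.5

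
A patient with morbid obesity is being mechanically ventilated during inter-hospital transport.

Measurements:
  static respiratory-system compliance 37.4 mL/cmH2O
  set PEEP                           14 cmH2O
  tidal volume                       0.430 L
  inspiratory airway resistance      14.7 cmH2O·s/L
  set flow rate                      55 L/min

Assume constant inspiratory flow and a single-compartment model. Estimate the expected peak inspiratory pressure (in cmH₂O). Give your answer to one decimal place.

Flow: 55 L/min ÷ 60 = 0.9167 L/s.
Equation of motion (constant flow): PIP = Vt/C + R·V̇ + PEEP.
PIP = 430/37.4 + 14.7×0.9167 + 14 = 11.497 + 13.475 + 14 = 38.972 cmH2O.

39.0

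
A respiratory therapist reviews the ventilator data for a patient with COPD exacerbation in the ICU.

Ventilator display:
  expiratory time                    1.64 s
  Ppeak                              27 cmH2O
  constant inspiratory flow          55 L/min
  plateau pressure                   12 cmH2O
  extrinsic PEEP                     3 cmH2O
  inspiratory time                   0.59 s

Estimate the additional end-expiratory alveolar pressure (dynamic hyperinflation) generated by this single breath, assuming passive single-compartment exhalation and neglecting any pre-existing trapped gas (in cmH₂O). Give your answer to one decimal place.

Flow: 55 L/min ÷ 60 = 0.9167 L/s.
Vt = flow × Ti = 0.9167 L/s × 0.59 s × 1000 mL/L = 540.85 mL.
R = (PIP − Pplat)/V̇ = (27 − 12) / 0.9167 = 15.0/0.9167 = 16.363 cmH2O·s/L.
C = Vt/(Pplat − PEEP) = 540.85 / (12 − 3) = 540.85/9.0 = 60.094 mL/cmH2O.
τ = R × C = 16.363 × 0.06009 L/cmH2O = 0.9833 s.
Fraction remaining = e^(−Te/τ) = e^(−1.64/0.9833) = 0.1887; trapped volume = 540.85 × 0.1887 = 102.06 mL.
Additional alveolar pressure from trapping ≈ V_trapped / C = 102.06 / 60.094 = 1.698 cmH2O.

1.7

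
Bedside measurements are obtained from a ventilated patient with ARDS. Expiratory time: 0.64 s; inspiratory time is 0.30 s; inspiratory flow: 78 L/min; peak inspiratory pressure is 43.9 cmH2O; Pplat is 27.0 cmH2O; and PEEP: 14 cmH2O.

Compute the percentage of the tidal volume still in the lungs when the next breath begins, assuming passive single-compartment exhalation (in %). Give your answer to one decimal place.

Flow: 78 L/min ÷ 60 = 1.3 L/s.
Vt = flow × Ti = 1.3 L/s × 0.30 s × 1000 mL/L = 390.0 mL.
R = (PIP − Pplat)/V̇ = (43.9 − 27.0) / 1.3 = 16.9/1.3 = 13.0 cmH2O·s/L.
C = Vt/(Pplat − PEEP) = 390.0 / (27.0 − 14) = 390.0/13.0 = 30.0 mL/cmH2O.
τ = R × C = 13.0 × 0.03 L/cmH2O = 0.39 s.
Fraction remaining at end-expiration = e^(−Te/τ) = e^(−0.64/0.39) = 0.1938 → 19.38%.

19.4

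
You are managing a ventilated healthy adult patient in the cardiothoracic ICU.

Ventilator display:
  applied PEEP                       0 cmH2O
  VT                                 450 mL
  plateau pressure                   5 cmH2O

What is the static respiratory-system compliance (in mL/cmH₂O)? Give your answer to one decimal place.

90.0

Cstat = Vt / (Pplat − PEEP) = 450 / (5 − 0) = 450 / 5.0 = 90.0 mL/cmH2O.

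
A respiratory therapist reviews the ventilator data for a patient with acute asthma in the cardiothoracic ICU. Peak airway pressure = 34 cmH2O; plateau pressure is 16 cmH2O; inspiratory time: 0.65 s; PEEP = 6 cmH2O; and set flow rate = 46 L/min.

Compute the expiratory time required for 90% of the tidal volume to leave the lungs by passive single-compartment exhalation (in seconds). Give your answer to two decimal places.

2.69

Flow: 46 L/min ÷ 60 = 0.7667 L/s.
Vt = flow × Ti = 0.7667 L/s × 0.65 s × 1000 mL/L = 498.36 mL.
R = (PIP − Pplat)/V̇ = (34 − 16) / 0.7667 = 18.0/0.7667 = 23.477 cmH2O·s/L.
C = Vt/(Pplat − PEEP) = 498.36 / (16 − 6) = 498.36/10.0 = 49.836 mL/cmH2O.
τ = R × C = 23.477 × 0.04984 L/cmH2O = 1.17 s.
t = −τ·ln(1 − 0.90) = −1.17·ln(0.1) = 2.694 s.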